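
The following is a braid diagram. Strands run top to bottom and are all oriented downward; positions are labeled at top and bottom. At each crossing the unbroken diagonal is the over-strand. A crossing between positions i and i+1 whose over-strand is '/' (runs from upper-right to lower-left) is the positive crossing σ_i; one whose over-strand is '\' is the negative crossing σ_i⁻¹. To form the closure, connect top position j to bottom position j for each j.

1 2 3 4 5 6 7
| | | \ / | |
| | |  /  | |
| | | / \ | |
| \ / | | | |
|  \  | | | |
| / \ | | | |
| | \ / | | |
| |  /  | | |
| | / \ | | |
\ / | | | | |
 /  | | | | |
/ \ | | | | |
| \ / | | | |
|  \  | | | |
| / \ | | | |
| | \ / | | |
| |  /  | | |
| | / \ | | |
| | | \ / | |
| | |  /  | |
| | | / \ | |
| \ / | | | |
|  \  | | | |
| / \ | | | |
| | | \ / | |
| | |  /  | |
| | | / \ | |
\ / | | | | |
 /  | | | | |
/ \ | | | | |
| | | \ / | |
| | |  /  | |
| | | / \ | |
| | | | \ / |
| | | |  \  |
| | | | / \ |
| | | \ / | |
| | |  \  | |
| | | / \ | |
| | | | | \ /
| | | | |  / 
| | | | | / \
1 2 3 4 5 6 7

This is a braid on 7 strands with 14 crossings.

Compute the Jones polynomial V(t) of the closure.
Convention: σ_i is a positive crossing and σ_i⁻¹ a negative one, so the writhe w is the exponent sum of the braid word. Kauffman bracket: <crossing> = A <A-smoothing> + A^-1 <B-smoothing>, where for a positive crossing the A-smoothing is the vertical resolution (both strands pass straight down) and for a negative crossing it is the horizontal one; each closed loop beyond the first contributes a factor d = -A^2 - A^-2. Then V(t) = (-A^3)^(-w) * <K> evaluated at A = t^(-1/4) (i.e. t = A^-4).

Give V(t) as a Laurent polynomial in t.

-t^8 + 3*t^7 - 5*t^6 + 8*t^5 - 10*t^4 + 10*t^3 - 10*t^2 + 8*t - 4 + 3*t^-1 - t^-2

Derivation:
Reading the diagram top to bottom ('/'-over between positions i,i+1 = s_i, '\'-over = s_i^-1): braid word = s4 s2^-1 s3 s1 s2^-1 s3 s4 s2^-1 s4 s1 s4 s5^-1 s4^-1 s6.
The presented braid s4 s2^-1 s3 s1 s2^-1 s3 s4 s2^-1 s4 s1 s4 s5^-1 s4^-1 s6 on 7 strands reduces by inverse Markov moves (closure unchanged at each step):
  Destabilize: the word has the form β·s6 where s6 occurs only as the final letter (β ∈ B_6); drop it and the last strand → 6 strands.
  Deconjugate: the word is γ·β·γ⁻¹ with γ = s4 (prefix) and γ⁻¹ = s4^-1 (suffix); strip both.
  Destabilize: the word has the form β·s5^-1 where s5^-1 occurs only as the final letter (β ∈ B_5); drop it and the last strand → 5 strands.
Reduced to β = s2^-1 s3 s1 s2^-1 s3 s4 s2^-1 s4 s1 s4 on 5 strands, 10 crossings.
Compute on β:
Braid: s2^-1 s3 s1 s2^-1 s3 s4 s2^-1 s4 s1 s4 on 5 strands, 10 crossings.
Writhe w = (#positive) - (#negative) = 7 - 3 = 4.
State-sum expansion of <K>. There are 2^10 = 1024 states.
Each crossing splits two ways (0=vertical, 1=horizontal). The state's weight is A^(#A-smoothings - #B-smoothings) * d^(loops - 1).
Tabulate the states by total A-exponent and number of loops L (A-exp: L × count):
  A^10: L=6 ×1
  A^8: L=5 ×10
  A^6: L=4 ×42, L=6 ×3
  A^4: L=3 ×95, L=5 ×24, L=7 ×1
  A^2: L=2 ×117, L=4 ×86, L=6 ×7
  A^0: L=1 ×63, L=3 ×157, L=5 ×32
  A^-2: L=2 ×120, L=4 ×87, L=6 ×3
  A^-4: L=3 ×99, L=5 ×21
  A^-6: L=4 ×43, L=6 ×2
  A^-8: L=5 ×10
  A^-10: L=6 ×1
Each group contributes A^e * Σ count * d^(L-1):
Powers of d = -A^2 - A^-2: d^2 = A^4 + 2 + A^-4; d^3 = -A^6 - 3*A^2 - 3*A^-2 - A^-6; d^4 = A^8 + 4*A^4 + 6 + 4*A^-4 + A^-8; d^5 = -A^10 - 5*A^6 - 10*A^2 - 10*A^-2 - 5*A^-6 - A^-10; d^6 = A^12 + 6*A^8 + 15*A^4 + 20 + 15*A^-4 + 6*A^-8 + A^-12.
  A^10 * (d^5) = -A^20 - 5*A^16 - 10*A^12 - 10*A^8 - 5*A^4 - 1
  A^8 * (10*d^4) = 10*A^16 + 40*A^12 + 60*A^8 + 40*A^4 + 10
  A^6 * (42*d^3 + 3*d^5) = -3*A^16 - 57*A^12 - 156*A^8 - 156*A^4 - 57 - 3*A^-4
  A^4 * (95*d^2 + 24*d^4 + d^6) = A^16 + 30*A^12 + 206*A^8 + 354*A^4 + 206 + 30*A^-4 + A^-8
  A^2 * (117*d + 86*d^3 + 7*d^5) = -7*A^12 - 121*A^8 - 445*A^4 - 445 - 121*A^-4 - 7*A^-8
  A^0 * (63 + 157*d^2 + 32*d^4) = 32*A^8 + 285*A^4 + 569 + 285*A^-4 + 32*A^-8
  A^-2 * (120*d + 87*d^3 + 3*d^5) = -3*A^8 - 102*A^4 - 411 - 411*A^-4 - 102*A^-8 - 3*A^-12
  A^-4 * (99*d^2 + 21*d^4) = 21*A^4 + 183 + 324*A^-4 + 183*A^-8 + 21*A^-12
  A^-6 * (43*d^3 + 2*d^5) = -2*A^4 - 53 - 149*A^-4 - 149*A^-8 - 53*A^-12 - 2*A^-16
  A^-8 * (10*d^4) = 10 + 40*A^-4 + 60*A^-8 + 40*A^-12 + 10*A^-16
  A^-10 * (d^5) = -1 - 5*A^-4 - 10*A^-8 - 10*A^-12 - 5*A^-16 - A^-20
Summing the groups: <K> = -A^20 + 3*A^16 - 4*A^12 + 8*A^8 - 10*A^4 + 10 - 10*A^-4 + 8*A^-8 - 5*A^-12 + 3*A^-16 - A^-20
Normalise by the writhe: (-A^3)^(-w) = (-A^3)^(-4) = A^-12, so f(A) = A^-12 * <K> = -A^8 + 3*A^4 - 4 + 8*A^-4 - 10*A^-8 + 10*A^-12 - 10*A^-16 + 8*A^-20 - 5*A^-24 + 3*A^-28 - A^-32.
Substitute A = t^(-1/4), i.e. A^e → t^(-e/4): V(t) = -t^8 + 3*t^7 - 5*t^6 + 8*t^5 - 10*t^4 + 10*t^3 - 10*t^2 + 8*t - 4 + 3*t^-1 - t^-2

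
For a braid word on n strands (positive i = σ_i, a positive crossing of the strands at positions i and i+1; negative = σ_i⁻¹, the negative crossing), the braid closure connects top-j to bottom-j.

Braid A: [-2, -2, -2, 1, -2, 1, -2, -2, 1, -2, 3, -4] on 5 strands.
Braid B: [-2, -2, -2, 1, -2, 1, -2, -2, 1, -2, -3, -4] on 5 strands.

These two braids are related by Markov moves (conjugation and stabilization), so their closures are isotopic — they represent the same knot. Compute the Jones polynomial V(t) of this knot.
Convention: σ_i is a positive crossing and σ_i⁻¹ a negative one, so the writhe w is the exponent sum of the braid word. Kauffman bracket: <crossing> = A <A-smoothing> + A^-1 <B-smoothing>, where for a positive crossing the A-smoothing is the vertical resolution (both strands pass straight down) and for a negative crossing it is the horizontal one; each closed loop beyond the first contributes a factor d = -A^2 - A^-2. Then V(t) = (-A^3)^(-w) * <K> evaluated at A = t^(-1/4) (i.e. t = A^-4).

Markov-equivalent braids have isotopic closures, hence identical knot invariants. Strip the Markov moves from each word to reach a common short braid β, then compute V(t) once on β.
Braid A: s2^-1 s2^-1 s2^-1 s1 s2^-1 s1 s2^-1 s2^-1 s1 s2^-1 s3 s4^-1 on 5 strands reduces by inverse Markov moves (closure unchanged at each step):
  Destabilize: the word has the form β·s4^-1 where s4^-1 occurs only as the final letter (β ∈ B_4); drop it and the last strand → 4 strands.
  Destabilize: the word has the form β·s3 where s3 occurs only as the final letter (β ∈ B_3); drop it and the last strand → 3 strands.
Reduced to β = s2^-1 s2^-1 s2^-1 s1 s2^-1 s1 s2^-1 s2^-1 s1 s2^-1 on 3 strands, 10 crossings.
Braid B: s2^-1 s2^-1 s2^-1 s1 s2^-1 s1 s2^-1 s2^-1 s1 s2^-1 s3^-1 s4^-1 on 5 strands reduces by inverse Markov moves (closure unchanged at each step):
  Destabilize: the word has the form β·s4^-1 where s4^-1 occurs only as the final letter (β ∈ B_4); drop it and the last strand → 4 strands.
  Destabilize: the word has the form β·s3^-1 where s3^-1 occurs only as the final letter (β ∈ B_3); drop it and the last strand → 3 strands.
Reduced to β = s2^-1 s2^-1 s2^-1 s1 s2^-1 s1 s2^-1 s2^-1 s1 s2^-1 on 3 strands, 10 crossings.
Both give the same β = s2^-1 s2^-1 s2^-1 s1 s2^-1 s1 s2^-1 s2^-1 s1 s2^-1 on 3 strands, so one state sum suffices:
Braid: s2^-1 s2^-1 s2^-1 s1 s2^-1 s1 s2^-1 s2^-1 s1 s2^-1 on 3 strands, 10 crossings.
Writhe w = (#positive) - (#negative) = 3 - 7 = -4.
Enumerate smoothing states for the bracket polynomial. There are 2^10 = 1024 states.
Smooth each crossing (0=||, 1=⌣⌢); contribution A^(Σ sign_k(1-2s_k)) * d^(L-1).
Tabulate the states by total A-exponent and number of loops L (A-exp: L × count):
  A^10: L=8 ×1
  A^8: L=7 ×10
  A^6: L=6 ×45
  A^4: L=5 ×119, L=7 ×1
  A^2: L=4 ×202, L=6 ×8
  A^0: L=3 ×224, L=5 ×28
  A^-2: L=2 ×156, L=4 ×53, L=6 ×1
  A^-4: L=1 ×57, L=3 ×59, L=5 ×4
  A^-6: L=2 ×38, L=4 ×7
  A^-8: L=3 ×10
  A^-10: L=4 ×1
Each group contributes A^e * Σ count * d^(L-1):
Powers of d = -A^2 - A^-2: d^2 = A^4 + 2 + A^-4; d^3 = -A^6 - 3*A^2 - 3*A^-2 - A^-6; d^4 = A^8 + 4*A^4 + 6 + 4*A^-4 + A^-8; d^5 = -A^10 - 5*A^6 - 10*A^2 - 10*A^-2 - 5*A^-6 - A^-10; d^6 = A^12 + 6*A^8 + 15*A^4 + 20 + 15*A^-4 + 6*A^-8 + A^-12; d^7 = -A^14 - 7*A^10 - 21*A^6 - 35*A^2 - 35*A^-2 - 21*A^-6 - 7*A^-10 - A^-14.
  A^10 * (d^7) = -A^24 - 7*A^20 - 21*A^16 - 35*A^12 - 35*A^8 - 21*A^4 - 7 - A^-4
  A^8 * (10*d^6) = 10*A^20 + 60*A^16 + 150*A^12 + 200*A^8 + 150*A^4 + 60 + 10*A^-4
  A^6 * (45*d^5) = -45*A^16 - 225*A^12 - 450*A^8 - 450*A^4 - 225 - 45*A^-4
  A^4 * (119*d^4 + d^6) = A^16 + 125*A^12 + 491*A^8 + 734*A^4 + 491 + 125*A^-4 + A^-8
  A^2 * (202*d^3 + 8*d^5) = -8*A^12 - 242*A^8 - 686*A^4 - 686 - 242*A^-4 - 8*A^-8
  A^0 * (224*d^2 + 28*d^4) = 28*A^8 + 336*A^4 + 616 + 336*A^-4 + 28*A^-8
  A^-2 * (156*d + 53*d^3 + d^5) = -A^8 - 58*A^4 - 325 - 325*A^-4 - 58*A^-8 - A^-12
  A^-4 * (57 + 59*d^2 + 4*d^4) = 4*A^4 + 75 + 199*A^-4 + 75*A^-8 + 4*A^-12
  A^-6 * (38*d + 7*d^3) = -7 - 59*A^-4 - 59*A^-8 - 7*A^-12
  A^-8 * (10*d^2) = 10*A^-4 + 20*A^-8 + 10*A^-12
  A^-10 * (d^3) = -A^-4 - 3*A^-8 - 3*A^-12 - A^-16
Summing the groups: <K> = -A^24 + 3*A^20 - 5*A^16 + 7*A^12 - 9*A^8 + 9*A^4 - 8 + 7*A^-4 - 4*A^-8 + 3*A^-12 - A^-16
Normalise by the writhe: (-A^3)^(-w) = (-A^3)^(4) = A^12, so f(A) = A^12 * <K> = -A^36 + 3*A^32 - 5*A^28 + 7*A^24 - 9*A^20 + 9*A^16 - 8*A^12 + 7*A^8 - 4*A^4 + 3 - A^-4.
Substitute A = t^(-1/4), i.e. A^e → t^(-e/4): V(t) = -t + 3 - 4*t^-1 + 7*t^-2 - 8*t^-3 + 9*t^-4 - 9*t^-5 + 7*t^-6 - 5*t^-7 + 3*t^-8 - t^-9

Answer: -t + 3 - 4*t^-1 + 7*t^-2 - 8*t^-3 + 9*t^-4 - 9*t^-5 + 7*t^-6 - 5*t^-7 + 3*t^-8 - t^-9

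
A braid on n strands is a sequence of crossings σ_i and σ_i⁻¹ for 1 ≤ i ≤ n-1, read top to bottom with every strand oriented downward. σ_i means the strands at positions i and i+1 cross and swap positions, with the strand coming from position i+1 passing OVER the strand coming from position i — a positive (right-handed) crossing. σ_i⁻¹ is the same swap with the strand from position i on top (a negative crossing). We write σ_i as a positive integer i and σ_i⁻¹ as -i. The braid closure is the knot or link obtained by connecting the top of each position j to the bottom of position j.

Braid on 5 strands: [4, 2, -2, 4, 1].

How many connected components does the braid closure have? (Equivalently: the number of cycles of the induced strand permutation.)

4

Derivation:
Track the strand permutation on 5 strands, starting from identity.
  step 1: s4 swaps positions 4,5 -> [1 2 3 5 4]
  step 2: s2 swaps positions 2,3 -> [1 3 2 5 4]
  step 3: s2^-1 swaps positions 2,3 -> [1 2 3 5 4]
  step 4: s4 swaps positions 4,5 -> [1 2 3 4 5]
  step 5: s1 swaps positions 1,2 -> [2 1 3 4 5]
Final permutation (position -> original strand): [2 1 3 4 5]
Closure components = cycle count of this permutation = 4.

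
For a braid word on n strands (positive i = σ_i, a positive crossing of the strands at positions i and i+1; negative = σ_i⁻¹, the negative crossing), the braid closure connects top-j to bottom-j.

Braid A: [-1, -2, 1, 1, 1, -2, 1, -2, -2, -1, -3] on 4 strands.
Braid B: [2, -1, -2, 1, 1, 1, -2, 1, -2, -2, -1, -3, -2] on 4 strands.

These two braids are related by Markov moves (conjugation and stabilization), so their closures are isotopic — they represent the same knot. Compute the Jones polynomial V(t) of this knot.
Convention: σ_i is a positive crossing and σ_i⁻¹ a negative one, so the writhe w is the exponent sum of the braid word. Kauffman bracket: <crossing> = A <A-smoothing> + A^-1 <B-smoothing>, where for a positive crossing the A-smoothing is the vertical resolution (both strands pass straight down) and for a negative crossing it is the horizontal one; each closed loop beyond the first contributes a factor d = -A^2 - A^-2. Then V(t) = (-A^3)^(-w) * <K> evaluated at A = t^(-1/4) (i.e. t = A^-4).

t^2 - 2*t + 3 - 3*t^-1 + 4*t^-2 - 3*t^-3 + 2*t^-4 - 2*t^-5 + t^-6

Derivation:
Markov-equivalent braids have isotopic closures, hence identical knot invariants. Strip the Markov moves from each word to reach a common short braid β, then compute V(t) once on β.
Braid A: s1^-1 s2^-1 s1 s1 s1 s2^-1 s1 s2^-1 s2^-1 s1^-1 s3^-1 on 4 strands reduces by inverse Markov moves (closure unchanged at each step):
  Destabilize: the word has the form β·s3^-1 where s3^-1 occurs only as the final letter (β ∈ B_3); drop it and the last strand → 3 strands.
Reduced to β = s1^-1 s2^-1 s1 s1 s1 s2^-1 s1 s2^-1 s2^-1 s1^-1 on 3 strands, 10 crossings.
Braid B: s2 s1^-1 s2^-1 s1 s1 s1 s2^-1 s1 s2^-1 s2^-1 s1^-1 s3^-1 s2^-1 on 4 strands reduces by inverse Markov moves (closure unchanged at each step):
  Deconjugate: the word is γ·β·γ⁻¹ with γ = s2 (prefix) and γ⁻¹ = s2^-1 (suffix); strip both.
  Destabilize: the word has the form β·s3^-1 where s3^-1 occurs only as the final letter (β ∈ B_3); drop it and the last strand → 3 strands.
Reduced to β = s1^-1 s2^-1 s1 s1 s1 s2^-1 s1 s2^-1 s2^-1 s1^-1 on 3 strands, 10 crossings.
Both give the same β = s1^-1 s2^-1 s1 s1 s1 s2^-1 s1 s2^-1 s2^-1 s1^-1 on 3 strands, so one state sum suffices:
Braid: s1^-1 s2^-1 s1 s1 s1 s2^-1 s1 s2^-1 s2^-1 s1^-1 on 3 strands, 10 crossings.
Writhe w = (#positive) - (#negative) = 4 - 6 = -2.
Enumerate smoothing states for the bracket polynomial. There are 2^10 = 1024 states.
Each crossing splits two ways (0=vertical, 1=horizontal). The state's weight is A^(#A-smoothings - #B-smoothings) * d^(loops - 1).
Tabulate the states by total A-exponent and number of loops L (A-exp: L × count):
  A^10: L=5 ×1
  A^8: L=4 ×10
  A^6: L=3 ×38, L=5 ×7
  A^4: L=2 ×67, L=4 ×49, L=6 ×4
  A^2: L=1 ×46, L=3 ×130, L=5 ×33, L=7 ×1
  A^0: L=2 ×131, L=4 ×110, L=6 ×11
  A^-2: L=1 ×25, L=3 ×133, L=5 ×51, L=7 ×1
  A^-4: L=2 ×37, L=4 ×72, L=6 ×11
  A^-6: L=3 ×25, L=5 ×19, L=7 ×1
  A^-8: L=4 ×8, L=6 ×2
  A^-10: L=5 ×1
Each group contributes A^e * Σ count * d^(L-1):
Powers of d = -A^2 - A^-2: d^2 = A^4 + 2 + A^-4; d^3 = -A^6 - 3*A^2 - 3*A^-2 - A^-6; d^4 = A^8 + 4*A^4 + 6 + 4*A^-4 + A^-8; d^5 = -A^10 - 5*A^6 - 10*A^2 - 10*A^-2 - 5*A^-6 - A^-10; d^6 = A^12 + 6*A^8 + 15*A^4 + 20 + 15*A^-4 + 6*A^-8 + A^-12.
  A^10 * (d^4) = A^18 + 4*A^14 + 6*A^10 + 4*A^6 + A^2
  A^8 * (10*d^3) = -10*A^14 - 30*A^10 - 30*A^6 - 10*A^2
  A^6 * (38*d^2 + 7*d^4) = 7*A^14 + 66*A^10 + 118*A^6 + 66*A^2 + 7*A^-2
  A^4 * (67*d + 49*d^3 + 4*d^5) = -4*A^14 - 69*A^10 - 254*A^6 - 254*A^2 - 69*A^-2 - 4*A^-6
  A^2 * (46 + 130*d^2 + 33*d^4 + d^6) = A^14 + 39*A^10 + 277*A^6 + 524*A^2 + 277*A^-2 + 39*A^-6 + A^-10
  A^0 * (131*d + 110*d^3 + 11*d^5) = -11*A^10 - 165*A^6 - 571*A^2 - 571*A^-2 - 165*A^-6 - 11*A^-10
  A^-2 * (25 + 133*d^2 + 51*d^4 + d^6) = A^10 + 57*A^6 + 352*A^2 + 617*A^-2 + 352*A^-6 + 57*A^-10 + A^-14
  A^-4 * (37*d + 72*d^3 + 11*d^5) = -11*A^6 - 127*A^2 - 363*A^-2 - 363*A^-6 - 127*A^-10 - 11*A^-14
  A^-6 * (25*d^2 + 19*d^4 + d^6) = A^6 + 25*A^2 + 116*A^-2 + 184*A^-6 + 116*A^-10 + 25*A^-14 + A^-18
  A^-8 * (8*d^3 + 2*d^5) = -2*A^2 - 18*A^-2 - 44*A^-6 - 44*A^-10 - 18*A^-14 - 2*A^-18
  A^-10 * (d^4) = A^-2 + 4*A^-6 + 6*A^-10 + 4*A^-14 + A^-18
Summing the groups: <K> = A^18 - 2*A^14 + 2*A^10 - 3*A^6 + 4*A^2 - 3*A^-2 + 3*A^-6 - 2*A^-10 + A^-14
Normalise by the writhe: (-A^3)^(-w) = (-A^3)^(2) = A^6, so f(A) = A^6 * <K> = A^24 - 2*A^20 + 2*A^16 - 3*A^12 + 4*A^8 - 3*A^4 + 3 - 2*A^-4 + A^-8.
Substitute A = t^(-1/4), i.e. A^e → t^(-e/4): V(t) = t^2 - 2*t + 3 - 3*t^-1 + 4*t^-2 - 3*t^-3 + 2*t^-4 - 2*t^-5 + t^-6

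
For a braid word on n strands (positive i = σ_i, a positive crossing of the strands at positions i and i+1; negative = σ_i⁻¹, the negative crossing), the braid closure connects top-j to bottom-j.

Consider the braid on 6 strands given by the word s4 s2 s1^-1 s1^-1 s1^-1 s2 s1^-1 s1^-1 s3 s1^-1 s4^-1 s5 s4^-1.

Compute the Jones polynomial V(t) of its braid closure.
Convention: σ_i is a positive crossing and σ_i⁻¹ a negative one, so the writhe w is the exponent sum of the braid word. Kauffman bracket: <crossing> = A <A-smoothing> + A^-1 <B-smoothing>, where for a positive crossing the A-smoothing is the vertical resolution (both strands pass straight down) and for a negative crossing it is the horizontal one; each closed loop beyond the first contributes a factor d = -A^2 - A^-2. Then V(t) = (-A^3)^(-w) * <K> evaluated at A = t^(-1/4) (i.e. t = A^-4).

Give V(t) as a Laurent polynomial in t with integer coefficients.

The presented braid s4 s2 s1^-1 s1^-1 s1^-1 s2 s1^-1 s1^-1 s3 s1^-1 s4^-1 s5 s4^-1 on 6 strands reduces by inverse Markov moves (closure unchanged at each step):
  Deconjugate: the word is γ·β·γ⁻¹ with γ = s4 (prefix) and γ⁻¹ = s4^-1 (suffix); strip both.
  Destabilize: the word has the form β·s5 where s5 occurs only as the final letter (β ∈ B_5); drop it and the last strand → 5 strands.
  Destabilize: the word has the form β·s4^-1 where s4^-1 occurs only as the final letter (β ∈ B_4); drop it and the last strand → 4 strands.
Reduced to β = s2 s1^-1 s1^-1 s1^-1 s2 s1^-1 s1^-1 s3 s1^-1 on 4 strands, 9 crossings.
Compute on β:
Braid: s2 s1^-1 s1^-1 s1^-1 s2 s1^-1 s1^-1 s3 s1^-1 on 4 strands, 9 crossings.
Writhe w = (#positive) - (#negative) = 3 - 6 = -3.
Computing the Kauffman bracket via state sum. There are 2^9 = 512 states.
Each crossing splits two ways (0=vertical, 1=horizontal). The state's weight is A^(#A-smoothings - #B-smoothings) * d^(loops - 1).
Tabulate the states by total A-exponent and number of loops L (A-exp: L × count):
  A^9: L=8 ×1
  A^7: L=7 ×9
  A^5: L=6 ×36
  A^3: L=5 ×84
  A^1: L=4 ×126
  A^-1: L=3 ×124, L=5 ×2
  A^-3: L=2 ×75, L=4 ×9
  A^-5: L=1 ×21, L=3 ×15
  A^-7: L=2 ×8, L=4 ×1
  A^-9: L=3 ×1
Each group contributes A^e * Σ count * d^(L-1):
Powers of d = -A^2 - A^-2: d^2 = A^4 + 2 + A^-4; d^3 = -A^6 - 3*A^2 - 3*A^-2 - A^-6; d^4 = A^8 + 4*A^4 + 6 + 4*A^-4 + A^-8; d^5 = -A^10 - 5*A^6 - 10*A^2 - 10*A^-2 - 5*A^-6 - A^-10; d^6 = A^12 + 6*A^8 + 15*A^4 + 20 + 15*A^-4 + 6*A^-8 + A^-12; d^7 = -A^14 - 7*A^10 - 21*A^6 - 35*A^2 - 35*A^-2 - 21*A^-6 - 7*A^-10 - A^-14.
  A^9 * (d^7) = -A^23 - 7*A^19 - 21*A^15 - 35*A^11 - 35*A^7 - 21*A^3 - 7*A^-1 - A^-5
  A^7 * (9*d^6) = 9*A^19 + 54*A^15 + 135*A^11 + 180*A^7 + 135*A^3 + 54*A^-1 + 9*A^-5
  A^5 * (36*d^5) = -36*A^15 - 180*A^11 - 360*A^7 - 360*A^3 - 180*A^-1 - 36*A^-5
  A^3 * (84*d^4) = 84*A^11 + 336*A^7 + 504*A^3 + 336*A^-1 + 84*A^-5
  A^1 * (126*d^3) = -126*A^7 - 378*A^3 - 378*A^-1 - 126*A^-5
  A^-1 * (124*d^2 + 2*d^4) = 2*A^7 + 132*A^3 + 260*A^-1 + 132*A^-5 + 2*A^-9
  A^-3 * (75*d + 9*d^3) = -9*A^3 - 102*A^-1 - 102*A^-5 - 9*A^-9
  A^-5 * (21 + 15*d^2) = 15*A^-1 + 51*A^-5 + 15*A^-9
  A^-7 * (8*d + d^3) = -A^-1 - 11*A^-5 - 11*A^-9 - A^-13
  A^-9 * (d^2) = A^-5 + 2*A^-9 + A^-13
Summing the groups: <K> = -A^23 + 2*A^19 - 3*A^15 + 4*A^11 - 3*A^7 + 3*A^3 - 3*A^-1 + A^-5 - A^-9
Normalise by the writhe: (-A^3)^(-w) = (-A^3)^(3) = -A^9, so f(A) = -A^9 * <K> = A^32 - 2*A^28 + 3*A^24 - 4*A^20 + 3*A^16 - 3*A^12 + 3*A^8 - A^4 + 1.
Substitute A = t^(-1/4), i.e. A^e → t^(-e/4): V(t) = 1 - t^-1 + 3*t^-2 - 3*t^-3 + 3*t^-4 - 4*t^-5 + 3*t^-6 - 2*t^-7 + t^-8

Answer: 1 - t^-1 + 3*t^-2 - 3*t^-3 + 3*t^-4 - 4*t^-5 + 3*t^-6 - 2*t^-7 + t^-8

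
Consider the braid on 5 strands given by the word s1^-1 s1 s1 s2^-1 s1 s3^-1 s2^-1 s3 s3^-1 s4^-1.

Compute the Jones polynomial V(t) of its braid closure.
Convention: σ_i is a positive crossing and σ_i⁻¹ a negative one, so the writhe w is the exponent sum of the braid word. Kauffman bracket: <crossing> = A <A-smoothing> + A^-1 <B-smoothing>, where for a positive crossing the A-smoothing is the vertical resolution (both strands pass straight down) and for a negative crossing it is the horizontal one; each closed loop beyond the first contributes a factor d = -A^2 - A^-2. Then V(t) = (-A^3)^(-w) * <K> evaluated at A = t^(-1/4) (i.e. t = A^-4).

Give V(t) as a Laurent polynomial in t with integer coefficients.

The presented braid s1^-1 s1 s1 s2^-1 s1 s3^-1 s2^-1 s3 s3^-1 s4^-1 on 5 strands reduces by inverse Markov moves (closure unchanged at each step):
  Destabilize: the word has the form β·s4^-1 where s4^-1 occurs only as the final letter (β ∈ B_4); drop it and the last strand → 4 strands.
Reduced to β = s1^-1 s1 s1 s2^-1 s1 s3^-1 s2^-1 s3 s3^-1 on 4 strands, 9 crossings.
Compute on β:
First cancel adjacent σ_i σ_i⁻¹ pairs (Reidemeister II — same braid, same closure): s1^-1 s1 s1 s2^-1 s1 s3^-1 s2^-1 s3 s3^-1 → s1 s2^-1 s1 s3^-1 s2^-1.
Braid: s1 s2^-1 s1 s3^-1 s2^-1 on 4 strands, 5 crossings.
Writhe w = (#positive) - (#negative) = 2 - 3 = -1.
Enumerate smoothing states for the bracket polynomial. There are 2^5 = 32 states.
For each crossing: s=0 is the vertical smoothing, s=1 horizontal. Crossing k contributes A^(sign_k * (1 - 2*s_k)); loop factor d = -A^2 - A^-2.
  state 00000: A-exp=-1, loops=4, term = A^-1 * d^3
  state 00001: A-exp=+1, loops=3, term = A^1 * d^2
  state 00010: A-exp=+1, loops=3, term = A^1 * d^2
  state 00011: A-exp=+3, loops=2, term = A^3 * d^1
  state 00100: A-exp=-3, loops=3, term = A^-3 * d^2
  state 00101: A-exp=-1, loops=2, term = A^-1 * d^1
  state 00110: A-exp=-1, loops=2, term = A^-1 * d^1
  state 00111: A-exp=+1, loops=1, term = A^1 * d^0
  state 01000: A-exp=+1, loops=3, term = A^1 * d^2
  state 01001: A-exp=+3, loops=4, term = A^3 * d^3
  state 01010: A-exp=+3, loops=2, term = A^3 * d^1
  state 01011: A-exp=+5, loops=3, term = A^5 * d^2
  state 01100: A-exp=-1, loops=2, term = A^-1 * d^1
  state 01101: A-exp=+1, loops=3, term = A^1 * d^2
  state 01110: A-exp=+1, loops=1, term = A^1 * d^0
  state 01111: A-exp=+3, loops=2, term = A^3 * d^1
  state 10000: A-exp=-3, loops=3, term = A^-3 * d^2
  state 10001: A-exp=-1, loops=2, term = A^-1 * d^1
  state 10010: A-exp=-1, loops=2, term = A^-1 * d^1
  state 10011: A-exp=+1, loops=1, term = A^1 * d^0
  state 10100: A-exp=-5, loops=4, term = A^-5 * d^3
  state 10101: A-exp=-3, loops=3, term = A^-3 * d^2
  state 10110: A-exp=-3, loops=3, term = A^-3 * d^2
  state 10111: A-exp=-1, loops=2, term = A^-1 * d^1
  state 11000: A-exp=-1, loops=2, term = A^-1 * d^1
  state 11001: A-exp=+1, loops=3, term = A^1 * d^2
  state 11010: A-exp=+1, loops=1, term = A^1 * d^0
  state 11011: A-exp=+3, loops=2, term = A^3 * d^1
  state 11100: A-exp=-3, loops=3, term = A^-3 * d^2
  state 11101: A-exp=-1, loops=2, term = A^-1 * d^1
  state 11110: A-exp=-1, loops=2, term = A^-1 * d^1
  state 11111: A-exp=+1, loops=1, term = A^1 * d^0
Collect the terms by A-exponent (count of states per loop number):
Powers of d = -A^2 - A^-2: d^2 = A^4 + 2 + A^-4; d^3 = -A^6 - 3*A^2 - 3*A^-2 - A^-6.
  A^5 * (d^2) = A^9 + 2*A^5 + A
  A^3 * (4*d + d^3) = -A^9 - 7*A^5 - 7*A - A^-3
  A^1 * (5 + 5*d^2) = 5*A^5 + 15*A + 5*A^-3
  A^-1 * (9*d + d^3) = -A^5 - 12*A - 12*A^-3 - A^-7
  A^-3 * (5*d^2) = 5*A + 10*A^-3 + 5*A^-7
  A^-5 * (d^3) = -A - 3*A^-3 - 3*A^-7 - A^-11
Summing the groups: <K> = -A^5 + A - A^-3 + A^-7 - A^-11
Normalise by the writhe: (-A^3)^(-w) = (-A^3)^(1) = -A^3, so f(A) = -A^3 * <K> = A^8 - A^4 + 1 - A^-4 + A^-8.
Substitute A = t^(-1/4), i.e. A^e → t^(-e/4): V(t) = t^2 - t + 1 - t^-1 + t^-2

Answer: t^2 - t + 1 - t^-1 + t^-2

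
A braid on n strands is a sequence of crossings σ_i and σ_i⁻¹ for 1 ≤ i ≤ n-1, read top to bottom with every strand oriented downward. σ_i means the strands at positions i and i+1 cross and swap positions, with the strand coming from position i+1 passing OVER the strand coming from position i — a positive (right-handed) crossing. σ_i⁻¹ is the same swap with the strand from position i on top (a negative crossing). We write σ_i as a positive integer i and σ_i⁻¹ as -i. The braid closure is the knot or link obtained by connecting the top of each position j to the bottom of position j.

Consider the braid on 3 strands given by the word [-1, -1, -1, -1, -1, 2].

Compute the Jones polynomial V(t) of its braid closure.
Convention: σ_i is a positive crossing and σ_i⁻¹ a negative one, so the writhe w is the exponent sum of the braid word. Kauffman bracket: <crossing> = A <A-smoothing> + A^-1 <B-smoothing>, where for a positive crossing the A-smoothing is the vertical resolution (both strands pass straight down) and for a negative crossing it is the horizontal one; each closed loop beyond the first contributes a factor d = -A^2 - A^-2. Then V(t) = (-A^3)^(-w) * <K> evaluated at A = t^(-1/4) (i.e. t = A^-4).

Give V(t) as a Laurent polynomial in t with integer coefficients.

The presented braid s1^-1 s1^-1 s1^-1 s1^-1 s1^-1 s2 on 3 strands reduces by inverse Markov moves (closure unchanged at each step):
  Destabilize: the word has the form β·s2 where s2 occurs only as the final letter (β ∈ B_2); drop it and the last strand → 2 strands.
Reduced to β = s1^-1 s1^-1 s1^-1 s1^-1 s1^-1 on 2 strands, 5 crossings.
Compute on β:
Braid: s1^-1 s1^-1 s1^-1 s1^-1 s1^-1 on 2 strands, 5 crossings.
Writhe w = (#positive) - (#negative) = 0 - 5 = -5.
State-sum expansion of <K>. There are 2^5 = 32 states.
Smooth each crossing (0=||, 1=⌣⌢); contribution A^(Σ sign_k(1-2s_k)) * d^(L-1).
  state 00000: A-exp=-5, loops=2, term = A^-5 * d^1
  state 00001: A-exp=-3, loops=1, term = A^-3 * d^0
  state 00010: A-exp=-3, loops=1, term = A^-3 * d^0
  state 00011: A-exp=-1, loops=2, term = A^-1 * d^1
  state 00100: A-exp=-3, loops=1, term = A^-3 * d^0
  state 00101: A-exp=-1, loops=2, term = A^-1 * d^1
  state 00110: A-exp=-1, loops=2, term = A^-1 * d^1
  state 00111: A-exp=+1, loops=3, term = A^1 * d^2
  state 01000: A-exp=-3, loops=1, term = A^-3 * d^0
  state 01001: A-exp=-1, loops=2, term = A^-1 * d^1
  state 01010: A-exp=-1, loops=2, term = A^-1 * d^1
  state 01011: A-exp=+1, loops=3, term = A^1 * d^2
  state 01100: A-exp=-1, loops=2, term = A^-1 * d^1
  state 01101: A-exp=+1, loops=3, term = A^1 * d^2
  state 01110: A-exp=+1, loops=3, term = A^1 * d^2
  state 01111: A-exp=+3, loops=4, term = A^3 * d^3
  state 10000: A-exp=-3, loops=1, term = A^-3 * d^0
  state 10001: A-exp=-1, loops=2, term = A^-1 * d^1
  state 10010: A-exp=-1, loops=2, term = A^-1 * d^1
  state 10011: A-exp=+1, loops=3, term = A^1 * d^2
  state 10100: A-exp=-1, loops=2, term = A^-1 * d^1
  state 10101: A-exp=+1, loops=3, term = A^1 * d^2
  state 10110: A-exp=+1, loops=3, term = A^1 * d^2
  state 10111: A-exp=+3, loops=4, term = A^3 * d^3
  state 11000: A-exp=-1, loops=2, term = A^-1 * d^1
  state 11001: A-exp=+1, loops=3, term = A^1 * d^2
  state 11010: A-exp=+1, loops=3, term = A^1 * d^2
  state 11011: A-exp=+3, loops=4, term = A^3 * d^3
  state 11100: A-exp=+1, loops=3, term = A^1 * d^2
  state 11101: A-exp=+3, loops=4, term = A^3 * d^3
  state 11110: A-exp=+3, loops=4, term = A^3 * d^3
  state 11111: A-exp=+5, loops=5, term = A^5 * d^4
Collect the terms by A-exponent (count of states per loop number):
Powers of d = -A^2 - A^-2: d^2 = A^4 + 2 + A^-4; d^3 = -A^6 - 3*A^2 - 3*A^-2 - A^-6; d^4 = A^8 + 4*A^4 + 6 + 4*A^-4 + A^-8.
  A^5 * (d^4) = A^13 + 4*A^9 + 6*A^5 + 4*A + A^-3
  A^3 * (5*d^3) = -5*A^9 - 15*A^5 - 15*A - 5*A^-3
  A^1 * (10*d^2) = 10*A^5 + 20*A + 10*A^-3
  A^-1 * (10*d) = -10*A - 10*A^-3
  A^-3 * (5) = 5*A^-3
  A^-5 * (d) = -A^-3 - A^-7
Summing the groups: <K> = A^13 - A^9 + A^5 - A - A^-7
Normalise by the writhe: (-A^3)^(-w) = (-A^3)^(5) = -A^15, so f(A) = -A^15 * <K> = -A^28 + A^24 - A^20 + A^16 + A^8.
Substitute A = t^(-1/4), i.e. A^e → t^(-e/4): V(t) = t^-2 + t^-4 - t^-5 + t^-6 - t^-7

Answer: t^-2 + t^-4 - t^-5 + t^-6 - t^-7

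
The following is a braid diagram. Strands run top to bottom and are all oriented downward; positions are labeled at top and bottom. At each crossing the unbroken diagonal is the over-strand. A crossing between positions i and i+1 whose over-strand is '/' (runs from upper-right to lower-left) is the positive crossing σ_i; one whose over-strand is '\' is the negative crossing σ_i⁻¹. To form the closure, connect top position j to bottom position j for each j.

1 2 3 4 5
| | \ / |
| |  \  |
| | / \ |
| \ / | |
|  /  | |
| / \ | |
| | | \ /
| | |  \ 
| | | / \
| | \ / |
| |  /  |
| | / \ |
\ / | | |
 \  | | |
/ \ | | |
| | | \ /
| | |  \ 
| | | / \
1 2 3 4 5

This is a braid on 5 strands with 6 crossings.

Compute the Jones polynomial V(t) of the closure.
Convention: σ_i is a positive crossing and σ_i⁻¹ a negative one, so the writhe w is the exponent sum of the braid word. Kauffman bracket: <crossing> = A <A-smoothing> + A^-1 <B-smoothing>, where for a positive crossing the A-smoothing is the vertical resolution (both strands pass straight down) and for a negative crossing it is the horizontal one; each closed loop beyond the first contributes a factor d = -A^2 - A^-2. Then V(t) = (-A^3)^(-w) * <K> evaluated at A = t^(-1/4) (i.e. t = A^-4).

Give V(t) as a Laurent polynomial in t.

Reading the diagram top to bottom ('/'-over between positions i,i+1 = s_i, '\'-over = s_i^-1): braid word = s3^-1 s2 s4^-1 s3 s1^-1 s4^-1.
Braid: s3^-1 s2 s4^-1 s3 s1^-1 s4^-1 on 5 strands, 6 crossings.
Writhe w = (#positive) - (#negative) = 2 - 4 = -2.
Enumerate smoothing states for the bracket polynomial. There are 2^6 = 64 states.
For each crossing: s=0 is the vertical smoothing, s=1 horizontal. Crossing k contributes A^(sign_k * (1 - 2*s_k)); loop factor d = -A^2 - A^-2.
Tabulate the states by total A-exponent and number of loops L (A-exp: L × count):
  A^6: L=3 ×1
  A^4: L=2 ×4, L=4 ×2
  A^2: L=1 ×3, L=3 ×11, L=5 ×1
  A^0: L=2 ×11, L=4 ×9
  A^-2: L=1 ×2, L=3 ×11, L=5 ×2
  A^-4: L=2 ×3, L=4 ×3
  A^-6: L=3 ×1
Each group contributes A^e * Σ count * d^(L-1):
Powers of d = -A^2 - A^-2: d^2 = A^4 + 2 + A^-4; d^3 = -A^6 - 3*A^2 - 3*A^-2 - A^-6; d^4 = A^8 + 4*A^4 + 6 + 4*A^-4 + A^-8.
  A^6 * (d^2) = A^10 + 2*A^6 + A^2
  A^4 * (4*d + 2*d^3) = -2*A^10 - 10*A^6 - 10*A^2 - 2*A^-2
  A^2 * (3 + 11*d^2 + d^4) = A^10 + 15*A^6 + 31*A^2 + 15*A^-2 + A^-6
  A^0 * (11*d + 9*d^3) = -9*A^6 - 38*A^2 - 38*A^-2 - 9*A^-6
  A^-2 * (2 + 11*d^2 + 2*d^4) = 2*A^6 + 19*A^2 + 36*A^-2 + 19*A^-6 + 2*A^-10
  A^-4 * (3*d + 3*d^3) = -3*A^2 - 12*A^-2 - 12*A^-6 - 3*A^-10
  A^-6 * (d^2) = A^-2 + 2*A^-6 + A^-10
Summing the groups: <K> = A^-6
Normalise by the writhe: (-A^3)^(-w) = (-A^3)^(2) = A^6, so f(A) = A^6 * <K> = 1.
Substitute A = t^(-1/4), i.e. A^e → t^(-e/4): V(t) = 1

Answer: 1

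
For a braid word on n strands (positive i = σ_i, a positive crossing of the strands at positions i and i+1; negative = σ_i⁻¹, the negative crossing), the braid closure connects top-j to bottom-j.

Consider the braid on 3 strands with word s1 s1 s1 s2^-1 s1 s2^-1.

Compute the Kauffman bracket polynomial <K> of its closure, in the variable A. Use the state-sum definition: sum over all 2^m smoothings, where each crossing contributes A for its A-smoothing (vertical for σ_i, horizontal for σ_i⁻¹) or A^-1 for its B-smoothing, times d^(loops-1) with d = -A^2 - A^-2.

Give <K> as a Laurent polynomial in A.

Braid: s1 s1 s1 s2^-1 s1 s2^-1 on 3 strands, 6 crossings.
Writhe w = (#positive) - (#negative) = 4 - 2 = 2.
Computing the Kauffman bracket via state sum. There are 2^6 = 64 states.
Each crossing splits two ways (0=vertical, 1=horizontal). The state's weight is A^(#A-smoothings - #B-smoothings) * d^(loops - 1).
Tabulate the states by total A-exponent and number of loops L (A-exp: L × count):
  A^6: L=3 ×1
  A^4: L=2 ×6
  A^2: L=1 ×11, L=3 ×4
  A^0: L=2 ×19, L=4 ×1
  A^-2: L=3 ×15
  A^-4: L=4 ×6
  A^-6: L=5 ×1
Each group contributes A^e * Σ count * d^(L-1):
Powers of d = -A^2 - A^-2: d^2 = A^4 + 2 + A^-4; d^3 = -A^6 - 3*A^2 - 3*A^-2 - A^-6; d^4 = A^8 + 4*A^4 + 6 + 4*A^-4 + A^-8.
  A^6 * (d^2) = A^10 + 2*A^6 + A^2
  A^4 * (6*d) = -6*A^6 - 6*A^2
  A^2 * (11 + 4*d^2) = 4*A^6 + 19*A^2 + 4*A^-2
  A^0 * (19*d + d^3) = -A^6 - 22*A^2 - 22*A^-2 - A^-6
  A^-2 * (15*d^2) = 15*A^2 + 30*A^-2 + 15*A^-6
  A^-4 * (6*d^3) = -6*A^2 - 18*A^-2 - 18*A^-6 - 6*A^-10
  A^-6 * (d^4) = A^2 + 4*A^-2 + 6*A^-6 + 4*A^-10 + A^-14
Summing the groups: <K> = A^10 - A^6 + 2*A^2 - 2*A^-2 + 2*A^-6 - 2*A^-10 + A^-14

Answer: A^10 - A^6 + 2*A^2 - 2*A^-2 + 2*A^-6 - 2*A^-10 + A^-14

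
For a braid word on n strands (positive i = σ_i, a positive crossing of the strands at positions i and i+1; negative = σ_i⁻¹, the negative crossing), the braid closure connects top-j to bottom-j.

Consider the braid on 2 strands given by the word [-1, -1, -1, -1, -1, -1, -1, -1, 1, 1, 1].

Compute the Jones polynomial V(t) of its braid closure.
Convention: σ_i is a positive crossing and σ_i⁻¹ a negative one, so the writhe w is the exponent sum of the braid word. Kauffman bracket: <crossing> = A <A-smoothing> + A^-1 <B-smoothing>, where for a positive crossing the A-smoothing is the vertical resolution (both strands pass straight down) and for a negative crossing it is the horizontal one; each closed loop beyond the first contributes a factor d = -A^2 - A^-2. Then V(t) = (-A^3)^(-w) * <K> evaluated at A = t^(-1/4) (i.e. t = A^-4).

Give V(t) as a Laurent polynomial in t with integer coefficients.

t^-2 + t^-4 - t^-5 + t^-6 - t^-7

Derivation:
The presented braid s1^-1 s1^-1 s1^-1 s1^-1 s1^-1 s1^-1 s1^-1 s1^-1 s1 s1 s1 on 2 strands reduces by inverse Markov moves (closure unchanged at each step):
  Deconjugate: the word is γ·β·γ⁻¹ with γ = s1^-1 (prefix) and γ⁻¹ = s1 (suffix); strip both.
  Deconjugate: the word is γ·β·γ⁻¹ with γ = s1^-1 s1^-1 (prefix) and γ⁻¹ = s1 s1 (suffix); strip both.
Reduced to β = s1^-1 s1^-1 s1^-1 s1^-1 s1^-1 on 2 strands, 5 crossings.
Compute on β:
Braid: s1^-1 s1^-1 s1^-1 s1^-1 s1^-1 on 2 strands, 5 crossings.
Writhe w = (#positive) - (#negative) = 0 - 5 = -5.
Enumerate smoothing states for the bracket polynomial. There are 2^5 = 32 states.
Smooth each crossing (0=||, 1=⌣⌢); contribution A^(Σ sign_k(1-2s_k)) * d^(L-1).
  state 00000: A-exp=-5, loops=2, term = A^-5 * d^1
  state 00001: A-exp=-3, loops=1, term = A^-3 * d^0
  state 00010: A-exp=-3, loops=1, term = A^-3 * d^0
  state 00011: A-exp=-1, loops=2, term = A^-1 * d^1
  state 00100: A-exp=-3, loops=1, term = A^-3 * d^0
  state 00101: A-exp=-1, loops=2, term = A^-1 * d^1
  state 00110: A-exp=-1, loops=2, term = A^-1 * d^1
  state 00111: A-exp=+1, loops=3, term = A^1 * d^2
  state 01000: A-exp=-3, loops=1, term = A^-3 * d^0
  state 01001: A-exp=-1, loops=2, term = A^-1 * d^1
  state 01010: A-exp=-1, loops=2, term = A^-1 * d^1
  state 01011: A-exp=+1, loops=3, term = A^1 * d^2
  state 01100: A-exp=-1, loops=2, term = A^-1 * d^1
  state 01101: A-exp=+1, loops=3, term = A^1 * d^2
  state 01110: A-exp=+1, loops=3, term = A^1 * d^2
  state 01111: A-exp=+3, loops=4, term = A^3 * d^3
  state 10000: A-exp=-3, loops=1, term = A^-3 * d^0
  state 10001: A-exp=-1, loops=2, term = A^-1 * d^1
  state 10010: A-exp=-1, loops=2, term = A^-1 * d^1
  state 10011: A-exp=+1, loops=3, term = A^1 * d^2
  state 10100: A-exp=-1, loops=2, term = A^-1 * d^1
  state 10101: A-exp=+1, loops=3, term = A^1 * d^2
  state 10110: A-exp=+1, loops=3, term = A^1 * d^2
  state 10111: A-exp=+3, loops=4, term = A^3 * d^3
  state 11000: A-exp=-1, loops=2, term = A^-1 * d^1
  state 11001: A-exp=+1, loops=3, term = A^1 * d^2
  state 11010: A-exp=+1, loops=3, term = A^1 * d^2
  state 11011: A-exp=+3, loops=4, term = A^3 * d^3
  state 11100: A-exp=+1, loops=3, term = A^1 * d^2
  state 11101: A-exp=+3, loops=4, term = A^3 * d^3
  state 11110: A-exp=+3, loops=4, term = A^3 * d^3
  state 11111: A-exp=+5, loops=5, term = A^5 * d^4
Collect the terms by A-exponent (count of states per loop number):
Powers of d = -A^2 - A^-2: d^2 = A^4 + 2 + A^-4; d^3 = -A^6 - 3*A^2 - 3*A^-2 - A^-6; d^4 = A^8 + 4*A^4 + 6 + 4*A^-4 + A^-8.
  A^5 * (d^4) = A^13 + 4*A^9 + 6*A^5 + 4*A + A^-3
  A^3 * (5*d^3) = -5*A^9 - 15*A^5 - 15*A - 5*A^-3
  A^1 * (10*d^2) = 10*A^5 + 20*A + 10*A^-3
  A^-1 * (10*d) = -10*A - 10*A^-3
  A^-3 * (5) = 5*A^-3
  A^-5 * (d) = -A^-3 - A^-7
Summing the groups: <K> = A^13 - A^9 + A^5 - A - A^-7
Normalise by the writhe: (-A^3)^(-w) = (-A^3)^(5) = -A^15, so f(A) = -A^15 * <K> = -A^28 + A^24 - A^20 + A^16 + A^8.
Substitute A = t^(-1/4), i.e. A^e → t^(-e/4): V(t) = t^-2 + t^-4 - t^-5 + t^-6 - t^-7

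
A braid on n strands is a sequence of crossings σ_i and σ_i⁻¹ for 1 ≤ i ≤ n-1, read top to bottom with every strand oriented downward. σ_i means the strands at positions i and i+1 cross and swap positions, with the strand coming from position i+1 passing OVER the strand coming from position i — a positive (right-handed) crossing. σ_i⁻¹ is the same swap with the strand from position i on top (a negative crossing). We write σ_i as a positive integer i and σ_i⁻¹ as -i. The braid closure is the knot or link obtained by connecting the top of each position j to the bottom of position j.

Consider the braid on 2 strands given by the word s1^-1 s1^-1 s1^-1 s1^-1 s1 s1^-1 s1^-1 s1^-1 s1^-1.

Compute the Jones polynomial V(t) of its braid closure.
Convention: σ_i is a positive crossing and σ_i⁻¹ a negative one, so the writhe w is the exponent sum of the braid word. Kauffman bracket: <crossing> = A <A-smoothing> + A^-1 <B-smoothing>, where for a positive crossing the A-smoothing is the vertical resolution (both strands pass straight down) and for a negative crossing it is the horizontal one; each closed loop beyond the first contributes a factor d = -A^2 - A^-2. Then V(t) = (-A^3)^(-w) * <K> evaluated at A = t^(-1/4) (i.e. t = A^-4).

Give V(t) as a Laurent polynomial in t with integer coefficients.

t^-3 + t^-5 - t^-6 + t^-7 - t^-8 + t^-9 - t^-10

Derivation:
First cancel adjacent σ_i σ_i⁻¹ pairs (Reidemeister II — same braid, same closure): s1^-1 s1^-1 s1^-1 s1^-1 s1 s1^-1 s1^-1 s1^-1 s1^-1 → s1^-1 s1^-1 s1^-1 s1^-1 s1^-1 s1^-1 s1^-1.
Braid: s1^-1 s1^-1 s1^-1 s1^-1 s1^-1 s1^-1 s1^-1 on 2 strands, 7 crossings.
Writhe w = (#positive) - (#negative) = 0 - 7 = -7.
State-sum expansion of <K>. There are 2^7 = 128 states.
Smooth each crossing (0=||, 1=⌣⌢); contribution A^(Σ sign_k(1-2s_k)) * d^(L-1).
Tabulate the states by total A-exponent and number of loops L (A-exp: L × count):
  A^7: L=7 ×1
  A^5: L=6 ×7
  A^3: L=5 ×21
  A^1: L=4 ×35
  A^-1: L=3 ×35
  A^-3: L=2 ×21
  A^-5: L=1 ×7
  A^-7: L=2 ×1
Each group contributes A^e * Σ count * d^(L-1):
Powers of d = -A^2 - A^-2: d^2 = A^4 + 2 + A^-4; d^3 = -A^6 - 3*A^2 - 3*A^-2 - A^-6; d^4 = A^8 + 4*A^4 + 6 + 4*A^-4 + A^-8; d^5 = -A^10 - 5*A^6 - 10*A^2 - 10*A^-2 - 5*A^-6 - A^-10; d^6 = A^12 + 6*A^8 + 15*A^4 + 20 + 15*A^-4 + 6*A^-8 + A^-12.
  A^7 * (d^6) = A^19 + 6*A^15 + 15*A^11 + 20*A^7 + 15*A^3 + 6*A^-1 + A^-5
  A^5 * (7*d^5) = -7*A^15 - 35*A^11 - 70*A^7 - 70*A^3 - 35*A^-1 - 7*A^-5
  A^3 * (21*d^4) = 21*A^11 + 84*A^7 + 126*A^3 + 84*A^-1 + 21*A^-5
  A^1 * (35*d^3) = -35*A^7 - 105*A^3 - 105*A^-1 - 35*A^-5
  A^-1 * (35*d^2) = 35*A^3 + 70*A^-1 + 35*A^-5
  A^-3 * (21*d) = -21*A^-1 - 21*A^-5
  A^-5 * (7) = 7*A^-5
  A^-7 * (d) = -A^-5 - A^-9
Summing the groups: <K> = A^19 - A^15 + A^11 - A^7 + A^3 - A^-1 - A^-9
Normalise by the writhe: (-A^3)^(-w) = (-A^3)^(7) = -A^21, so f(A) = -A^21 * <K> = -A^40 + A^36 - A^32 + A^28 - A^24 + A^20 + A^12.
Substitute A = t^(-1/4), i.e. A^e → t^(-e/4): V(t) = t^-3 + t^-5 - t^-6 + t^-7 - t^-8 + t^-9 - t^-10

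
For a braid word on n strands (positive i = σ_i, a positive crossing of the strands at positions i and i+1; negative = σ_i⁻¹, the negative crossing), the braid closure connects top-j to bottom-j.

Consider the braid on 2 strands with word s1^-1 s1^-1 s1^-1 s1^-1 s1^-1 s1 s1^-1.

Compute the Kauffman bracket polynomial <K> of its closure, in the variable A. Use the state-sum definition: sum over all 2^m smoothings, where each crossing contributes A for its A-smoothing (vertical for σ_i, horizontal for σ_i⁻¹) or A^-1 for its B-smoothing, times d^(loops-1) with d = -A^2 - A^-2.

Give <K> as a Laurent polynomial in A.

First cancel adjacent σ_i σ_i⁻¹ pairs (Reidemeister II — same braid, same closure): s1^-1 s1^-1 s1^-1 s1^-1 s1^-1 s1 s1^-1 → s1^-1 s1^-1 s1^-1 s1^-1 s1^-1.
Braid: s1^-1 s1^-1 s1^-1 s1^-1 s1^-1 on 2 strands, 5 crossings.
Writhe w = (#positive) - (#negative) = 0 - 5 = -5.
Enumerate smoothing states for the bracket polynomial. There are 2^5 = 32 states.
Each crossing splits two ways (0=vertical, 1=horizontal). The state's weight is A^(#A-smoothings - #B-smoothings) * d^(loops - 1).
  state 00000: A-exp=-5, loops=2, term = A^-5 * d^1
  state 00001: A-exp=-3, loops=1, term = A^-3 * d^0
  state 00010: A-exp=-3, loops=1, term = A^-3 * d^0
  state 00011: A-exp=-1, loops=2, term = A^-1 * d^1
  state 00100: A-exp=-3, loops=1, term = A^-3 * d^0
  state 00101: A-exp=-1, loops=2, term = A^-1 * d^1
  state 00110: A-exp=-1, loops=2, term = A^-1 * d^1
  state 00111: A-exp=+1, loops=3, term = A^1 * d^2
  state 01000: A-exp=-3, loops=1, term = A^-3 * d^0
  state 01001: A-exp=-1, loops=2, term = A^-1 * d^1
  state 01010: A-exp=-1, loops=2, term = A^-1 * d^1
  state 01011: A-exp=+1, loops=3, term = A^1 * d^2
  state 01100: A-exp=-1, loops=2, term = A^-1 * d^1
  state 01101: A-exp=+1, loops=3, term = A^1 * d^2
  state 01110: A-exp=+1, loops=3, term = A^1 * d^2
  state 01111: A-exp=+3, loops=4, term = A^3 * d^3
  state 10000: A-exp=-3, loops=1, term = A^-3 * d^0
  state 10001: A-exp=-1, loops=2, term = A^-1 * d^1
  state 10010: A-exp=-1, loops=2, term = A^-1 * d^1
  state 10011: A-exp=+1, loops=3, term = A^1 * d^2
  state 10100: A-exp=-1, loops=2, term = A^-1 * d^1
  state 10101: A-exp=+1, loops=3, term = A^1 * d^2
  state 10110: A-exp=+1, loops=3, term = A^1 * d^2
  state 10111: A-exp=+3, loops=4, term = A^3 * d^3
  state 11000: A-exp=-1, loops=2, term = A^-1 * d^1
  state 11001: A-exp=+1, loops=3, term = A^1 * d^2
  state 11010: A-exp=+1, loops=3, term = A^1 * d^2
  state 11011: A-exp=+3, loops=4, term = A^3 * d^3
  state 11100: A-exp=+1, loops=3, term = A^1 * d^2
  state 11101: A-exp=+3, loops=4, term = A^3 * d^3
  state 11110: A-exp=+3, loops=4, term = A^3 * d^3
  state 11111: A-exp=+5, loops=5, term = A^5 * d^4
Collect the terms by A-exponent (count of states per loop number):
Powers of d = -A^2 - A^-2: d^2 = A^4 + 2 + A^-4; d^3 = -A^6 - 3*A^2 - 3*A^-2 - A^-6; d^4 = A^8 + 4*A^4 + 6 + 4*A^-4 + A^-8.
  A^5 * (d^4) = A^13 + 4*A^9 + 6*A^5 + 4*A + A^-3
  A^3 * (5*d^3) = -5*A^9 - 15*A^5 - 15*A - 5*A^-3
  A^1 * (10*d^2) = 10*A^5 + 20*A + 10*A^-3
  A^-1 * (10*d) = -10*A - 10*A^-3
  A^-3 * (5) = 5*A^-3
  A^-5 * (d) = -A^-3 - A^-7
Summing the groups: <K> = A^13 - A^9 + A^5 - A - A^-7

Answer: A^13 - A^9 + A^5 - A - A^-7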